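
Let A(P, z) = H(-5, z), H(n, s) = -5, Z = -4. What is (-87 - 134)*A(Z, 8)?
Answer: 1105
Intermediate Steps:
A(P, z) = -5
(-87 - 134)*A(Z, 8) = (-87 - 134)*(-5) = -221*(-5) = 1105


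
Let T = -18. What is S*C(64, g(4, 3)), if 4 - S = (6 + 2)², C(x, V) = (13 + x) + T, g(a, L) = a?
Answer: -3540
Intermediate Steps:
C(x, V) = -5 + x (C(x, V) = (13 + x) - 18 = -5 + x)
S = -60 (S = 4 - (6 + 2)² = 4 - 1*8² = 4 - 1*64 = 4 - 64 = -60)
S*C(64, g(4, 3)) = -60*(-5 + 64) = -60*59 = -3540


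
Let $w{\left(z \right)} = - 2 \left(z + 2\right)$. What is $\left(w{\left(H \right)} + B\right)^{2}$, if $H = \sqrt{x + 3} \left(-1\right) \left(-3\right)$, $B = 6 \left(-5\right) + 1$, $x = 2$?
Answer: $1269 + 396 \sqrt{5} \approx 2154.5$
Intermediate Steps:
$B = -29$ ($B = -30 + 1 = -29$)
$H = 3 \sqrt{5}$ ($H = \sqrt{2 + 3} \left(-1\right) \left(-3\right) = \sqrt{5} \left(-1\right) \left(-3\right) = - \sqrt{5} \left(-3\right) = 3 \sqrt{5} \approx 6.7082$)
$w{\left(z \right)} = -4 - 2 z$ ($w{\left(z \right)} = - 2 \left(2 + z\right) = -4 - 2 z$)
$\left(w{\left(H \right)} + B\right)^{2} = \left(\left(-4 - 2 \cdot 3 \sqrt{5}\right) - 29\right)^{2} = \left(\left(-4 - 6 \sqrt{5}\right) - 29\right)^{2} = \left(-33 - 6 \sqrt{5}\right)^{2}$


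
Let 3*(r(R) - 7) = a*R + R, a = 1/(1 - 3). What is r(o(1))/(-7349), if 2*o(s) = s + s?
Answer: -43/44094 ≈ -0.00097519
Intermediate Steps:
o(s) = s (o(s) = (s + s)/2 = (2*s)/2 = s)
a = -½ (a = 1/(-2) = -½ ≈ -0.50000)
r(R) = 7 + R/6 (r(R) = 7 + (-R/2 + R)/3 = 7 + (R/2)/3 = 7 + R/6)
r(o(1))/(-7349) = (7 + (⅙)*1)/(-7349) = (7 + ⅙)*(-1/7349) = (43/6)*(-1/7349) = -43/44094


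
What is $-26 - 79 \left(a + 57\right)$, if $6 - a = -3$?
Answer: $-5240$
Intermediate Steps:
$a = 9$ ($a = 6 - -3 = 6 + 3 = 9$)
$-26 - 79 \left(a + 57\right) = -26 - 79 \left(9 + 57\right) = -26 - 5214 = -5240$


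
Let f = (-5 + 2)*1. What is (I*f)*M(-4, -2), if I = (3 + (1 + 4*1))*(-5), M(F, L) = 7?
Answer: 840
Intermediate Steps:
I = -40 (I = (3 + (1 + 4))*(-5) = (3 + 5)*(-5) = 8*(-5) = -40)
f = -3 (f = -3*1 = -3)
(I*f)*M(-4, -2) = -40*(-3)*7 = 120*7 = 840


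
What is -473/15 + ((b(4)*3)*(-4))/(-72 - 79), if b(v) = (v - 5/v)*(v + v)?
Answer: -67463/2265 ≈ -29.785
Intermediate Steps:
b(v) = 2*v*(v - 5/v) (b(v) = (v - 5/v)*(2*v) = 2*v*(v - 5/v))
-473/15 + ((b(4)*3)*(-4))/(-72 - 79) = -473/15 + (((-10 + 2*4²)*3)*(-4))/(-72 - 79) = -473*1/15 + (((-10 + 2*16)*3)*(-4))/(-151) = -473/15 + (((-10 + 32)*3)*(-4))*(-1/151) = -473/15 + ((22*3)*(-4))*(-1/151) = -473/15 + (66*(-4))*(-1/151) = -473/15 - 264*(-1/151) = -473/15 + 264/151 = -67463/2265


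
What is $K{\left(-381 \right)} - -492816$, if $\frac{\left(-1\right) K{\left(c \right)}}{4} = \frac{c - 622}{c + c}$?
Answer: $\frac{187760890}{381} \approx 4.9281 \cdot 10^{5}$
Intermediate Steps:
$K{\left(c \right)} = - \frac{2 \left(-622 + c\right)}{c}$ ($K{\left(c \right)} = - 4 \frac{c - 622}{c + c} = - 4 \frac{-622 + c}{2 c} = - \frac{2 \left(-622 + c\right)}{c}$)
$K{\left(-381 \right)} - -492816 = \left(-2 + \frac{1244}{-381}\right) - -492816 = \left(-2 + 1244 \left(- \frac{1}{381}\right)\right) + 492816 = \left(-2 - \frac{1244}{381}\right) + 492816 = - \frac{2006}{381} + 492816 = \frac{187760890}{381}$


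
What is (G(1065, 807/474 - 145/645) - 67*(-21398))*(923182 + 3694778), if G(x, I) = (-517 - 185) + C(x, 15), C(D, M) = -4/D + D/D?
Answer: 469833627417944/71 ≈ 6.6174e+12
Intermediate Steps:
C(D, M) = 1 - 4/D (C(D, M) = -4/D + 1 = 1 - 4/D)
G(x, I) = -702 + (-4 + x)/x (G(x, I) = (-517 - 185) + (-4 + x)/x = -702 + (-4 + x)/x)
(G(1065, 807/474 - 145/645) - 67*(-21398))*(923182 + 3694778) = ((-701 - 4/1065) - 67*(-21398))*(923182 + 3694778) = ((-701 - 4*1/1065) + 1433666)*4617960 = ((-701 - 4/1065) + 1433666)*4617960 = (-746569/1065 + 1433666)*4617960 = (1526107721/1065)*4617960 = 469833627417944/71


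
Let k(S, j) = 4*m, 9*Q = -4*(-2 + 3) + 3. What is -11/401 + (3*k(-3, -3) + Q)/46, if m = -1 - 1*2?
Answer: -134879/166014 ≈ -0.81246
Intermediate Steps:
m = -3 (m = -1 - 2 = -3)
Q = -⅑ (Q = (-4*(-2 + 3) + 3)/9 = (-4*1 + 3)/9 = (-4 + 3)/9 = (⅑)*(-1) = -⅑ ≈ -0.11111)
k(S, j) = -12 (k(S, j) = 4*(-3) = -12)
-11/401 + (3*k(-3, -3) + Q)/46 = -11/401 + (3*(-12) - ⅑)/46 = -11*1/401 + (-36 - ⅑)*(1/46) = -11/401 - 325/9*1/46 = -11/401 - 325/414 = -134879/166014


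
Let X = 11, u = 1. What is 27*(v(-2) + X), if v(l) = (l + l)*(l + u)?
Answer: 405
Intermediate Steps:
v(l) = 2*l*(1 + l) (v(l) = (l + l)*(l + 1) = (2*l)*(1 + l) = 2*l*(1 + l))
27*(v(-2) + X) = 27*(2*(-2)*(1 - 2) + 11) = 27*(2*(-2)*(-1) + 11) = 27*(4 + 11) = 27*15 = 405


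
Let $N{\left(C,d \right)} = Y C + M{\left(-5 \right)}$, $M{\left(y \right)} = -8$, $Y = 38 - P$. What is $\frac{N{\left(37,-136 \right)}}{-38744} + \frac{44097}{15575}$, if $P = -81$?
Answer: $\frac{1640042043}{603437800} \approx 2.7178$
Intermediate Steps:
$Y = 119$ ($Y = 38 - -81 = 38 + 81 = 119$)
$N{\left(C,d \right)} = -8 + 119 C$ ($N{\left(C,d \right)} = 119 C - 8 = -8 + 119 C$)
$\frac{N{\left(37,-136 \right)}}{-38744} + \frac{44097}{15575} = \frac{-8 + 119 \cdot 37}{-38744} + \frac{44097}{15575} = \left(-8 + 4403\right) \left(- \frac{1}{38744}\right) + 44097 \cdot \frac{1}{15575} = 4395 \left(- \frac{1}{38744}\right) + \frac{44097}{15575} = - \frac{4395}{38744} + \frac{44097}{15575} = \frac{1640042043}{603437800}$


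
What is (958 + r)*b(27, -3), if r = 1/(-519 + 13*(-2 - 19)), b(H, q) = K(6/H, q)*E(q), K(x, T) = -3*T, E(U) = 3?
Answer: 2276205/88 ≈ 25866.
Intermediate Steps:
b(H, q) = -9*q (b(H, q) = -3*q*3 = -9*q)
r = -1/792 (r = 1/(-519 + 13*(-21)) = 1/(-519 - 273) = 1/(-792) = -1/792 ≈ -0.0012626)
(958 + r)*b(27, -3) = (958 - 1/792)*(-9*(-3)) = (758735/792)*27 = 2276205/88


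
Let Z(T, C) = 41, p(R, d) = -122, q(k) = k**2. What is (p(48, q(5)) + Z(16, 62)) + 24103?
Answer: 24022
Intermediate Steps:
(p(48, q(5)) + Z(16, 62)) + 24103 = (-122 + 41) + 24103 = -81 + 24103 = 24022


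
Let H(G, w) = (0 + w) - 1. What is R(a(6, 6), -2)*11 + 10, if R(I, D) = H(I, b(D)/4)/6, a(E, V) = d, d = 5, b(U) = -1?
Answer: 185/24 ≈ 7.7083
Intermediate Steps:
H(G, w) = -1 + w (H(G, w) = w - 1 = -1 + w)
a(E, V) = 5
R(I, D) = -5/24 (R(I, D) = (-1 - 1/4)/6 = (-1 - 1*1/4)*(1/6) = (-1 - 1/4)*(1/6) = -5/4*1/6 = -5/24)
R(a(6, 6), -2)*11 + 10 = -5/24*11 + 10 = -55/24 + 10 = 185/24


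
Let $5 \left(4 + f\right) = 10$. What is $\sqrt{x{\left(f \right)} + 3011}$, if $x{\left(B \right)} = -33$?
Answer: $\sqrt{2978} \approx 54.571$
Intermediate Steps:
$f = -2$ ($f = -4 + \frac{1}{5} \cdot 10 = -4 + 2 = -2$)
$\sqrt{x{\left(f \right)} + 3011} = \sqrt{-33 + 3011} = \sqrt{2978}$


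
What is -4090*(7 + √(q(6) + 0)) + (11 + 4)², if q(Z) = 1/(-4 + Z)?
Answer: -28405 - 2045*√2 ≈ -31297.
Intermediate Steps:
-4090*(7 + √(q(6) + 0)) + (11 + 4)² = -4090*(7 + √(1/(-4 + 6) + 0)) + (11 + 4)² = -4090*(7 + √(1/2 + 0)) + 15² = -4090*(7 + √(½ + 0)) + 225 = -4090*(7 + √(½)) + 225 = -4090*(7 + √2/2) + 225 = -409*(70 + 5*√2) + 225 = (-28630 - 2045*√2) + 225 = -28405 - 2045*√2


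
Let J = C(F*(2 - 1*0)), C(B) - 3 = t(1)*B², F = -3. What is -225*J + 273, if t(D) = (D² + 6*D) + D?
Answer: -65202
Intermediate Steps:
t(D) = D² + 7*D
C(B) = 3 + 8*B² (C(B) = 3 + (1*(7 + 1))*B² = 3 + (1*8)*B² = 3 + 8*B²)
J = 291 (J = 3 + 8*(-3*(2 - 1*0))² = 3 + 8*(-3*(2 + 0))² = 3 + 8*(-3*2)² = 3 + 8*(-6)² = 3 + 8*36 = 3 + 288 = 291)
-225*J + 273 = -225*291 + 273 = -65475 + 273 = -65202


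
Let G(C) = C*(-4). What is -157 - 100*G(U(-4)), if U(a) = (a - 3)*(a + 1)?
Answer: 8243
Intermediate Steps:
U(a) = (1 + a)*(-3 + a) (U(a) = (-3 + a)*(1 + a) = (1 + a)*(-3 + a))
G(C) = -4*C
-157 - 100*G(U(-4)) = -157 - (-400)*(-3 + (-4)² - 2*(-4)) = -157 - (-400)*(-3 + 16 + 8) = -157 - (-400)*21 = -157 - 100*(-84) = -157 + 8400 = 8243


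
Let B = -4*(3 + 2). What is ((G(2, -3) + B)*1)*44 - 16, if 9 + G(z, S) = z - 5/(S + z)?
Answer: -984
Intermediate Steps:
G(z, S) = -9 + z - 5/(S + z) (G(z, S) = -9 + (z - 5/(S + z)) = -9 + z - 5/(S + z))
B = -20 (B = -4*5 = -20)
((G(2, -3) + B)*1)*44 - 16 = (((-5 + 2**2 - 9*(-3) - 9*2 - 3*2)/(-3 + 2) - 20)*1)*44 - 16 = (((-5 + 4 + 27 - 18 - 6)/(-1) - 20)*1)*44 - 16 = ((-1*2 - 20)*1)*44 - 16 = ((-2 - 20)*1)*44 - 16 = -22*1*44 - 16 = -22*44 - 16 = -968 - 16 = -984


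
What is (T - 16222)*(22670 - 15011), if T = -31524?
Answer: -365686614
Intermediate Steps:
(T - 16222)*(22670 - 15011) = (-31524 - 16222)*(22670 - 15011) = -47746*7659 = -365686614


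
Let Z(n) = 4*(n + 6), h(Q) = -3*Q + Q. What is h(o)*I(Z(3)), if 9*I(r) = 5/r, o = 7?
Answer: -35/162 ≈ -0.21605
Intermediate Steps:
h(Q) = -2*Q
Z(n) = 24 + 4*n (Z(n) = 4*(6 + n) = 24 + 4*n)
I(r) = 5/(9*r) (I(r) = (5/r)/9 = 5/(9*r))
h(o)*I(Z(3)) = (-2*7)*(5/(9*(24 + 4*3))) = -70/(9*(24 + 12)) = -70/(9*36) = -14*5/324 = -35/162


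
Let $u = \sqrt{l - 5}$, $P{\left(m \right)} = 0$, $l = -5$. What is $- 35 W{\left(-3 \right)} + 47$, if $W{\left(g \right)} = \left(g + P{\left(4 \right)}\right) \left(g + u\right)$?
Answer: $-268 + 105 i \sqrt{10} \approx -268.0 + 332.04 i$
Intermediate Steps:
$u = i \sqrt{10}$ ($u = \sqrt{-5 - 5} = \sqrt{-10} = i \sqrt{10} \approx 3.1623 i$)
$W{\left(g \right)} = g \left(g + i \sqrt{10}\right)$ ($W{\left(g \right)} = \left(g + 0\right) \left(g + i \sqrt{10}\right) = g \left(g + i \sqrt{10}\right)$)
$- 35 W{\left(-3 \right)} + 47 = - 35 \left(- 3 \left(-3 + i \sqrt{10}\right)\right) + 47 = - 35 \left(9 - 3 i \sqrt{10}\right) + 47 = \left(-315 + 105 i \sqrt{10}\right) + 47 = -268 + 105 i \sqrt{10}$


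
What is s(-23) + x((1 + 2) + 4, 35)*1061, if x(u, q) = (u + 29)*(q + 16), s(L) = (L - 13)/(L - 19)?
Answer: 13635978/7 ≈ 1.9480e+6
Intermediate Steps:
s(L) = (-13 + L)/(-19 + L)
x(u, q) = (16 + q)*(29 + u) (x(u, q) = (29 + u)*(16 + q) = (16 + q)*(29 + u))
s(-23) + x((1 + 2) + 4, 35)*1061 = (-13 - 23)/(-19 - 23) + (464 + 16*((1 + 2) + 4) + 29*35 + 35*((1 + 2) + 4))*1061 = -36/(-42) + (464 + 16*(3 + 4) + 1015 + 35*(3 + 4))*1061 = -1/42*(-36) + (464 + 16*7 + 1015 + 35*7)*1061 = 6/7 + (464 + 112 + 1015 + 245)*1061 = 6/7 + 1836*1061 = 6/7 + 1947996 = 13635978/7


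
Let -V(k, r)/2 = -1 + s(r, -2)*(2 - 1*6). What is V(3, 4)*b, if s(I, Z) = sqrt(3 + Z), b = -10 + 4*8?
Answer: 220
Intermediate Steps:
b = 22 (b = -10 + 32 = 22)
V(k, r) = 10 (V(k, r) = -2*(-1 + sqrt(3 - 2)*(2 - 1*6)) = -2*(-1 + sqrt(1)*(2 - 6)) = -2*(-1 + 1*(-4)) = -2*(-1 - 4) = -2*(-5) = 10)
V(3, 4)*b = 10*22 = 220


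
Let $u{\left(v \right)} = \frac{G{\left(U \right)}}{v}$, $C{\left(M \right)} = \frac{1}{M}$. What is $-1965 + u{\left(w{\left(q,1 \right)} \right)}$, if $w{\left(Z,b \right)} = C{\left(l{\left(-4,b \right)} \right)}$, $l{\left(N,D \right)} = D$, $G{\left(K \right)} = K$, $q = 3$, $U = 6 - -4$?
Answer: $-1955$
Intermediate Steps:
$U = 10$ ($U = 6 + 4 = 10$)
$w{\left(Z,b \right)} = \frac{1}{b}$
$u{\left(v \right)} = \frac{10}{v}$
$-1965 + u{\left(w{\left(q,1 \right)} \right)} = -1965 + \frac{10}{1^{-1}} = -1965 + \frac{10}{1} = -1965 + 10 \cdot 1 = -1965 + 10 = -1955$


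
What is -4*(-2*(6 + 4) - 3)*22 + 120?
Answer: 2144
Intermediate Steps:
-4*(-2*(6 + 4) - 3)*22 + 120 = -4*(-2*10 - 3)*22 + 120 = -4*(-20 - 3)*22 + 120 = -4*(-23)*22 + 120 = 92*22 + 120 = 2024 + 120 = 2144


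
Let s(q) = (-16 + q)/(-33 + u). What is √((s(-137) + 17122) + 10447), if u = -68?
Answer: √281246822/101 ≈ 166.04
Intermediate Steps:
s(q) = 16/101 - q/101 (s(q) = (-16 + q)/(-33 - 68) = (-16 + q)/(-101) = (-16 + q)*(-1/101) = 16/101 - q/101)
√((s(-137) + 17122) + 10447) = √(((16/101 - 1/101*(-137)) + 17122) + 10447) = √(((16/101 + 137/101) + 17122) + 10447) = √((153/101 + 17122) + 10447) = √(1729475/101 + 10447) = √(2784622/101) = √281246822/101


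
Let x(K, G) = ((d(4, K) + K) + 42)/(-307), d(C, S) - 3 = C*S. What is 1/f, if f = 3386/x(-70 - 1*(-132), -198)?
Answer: -355/1039502 ≈ -0.00034151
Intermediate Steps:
d(C, S) = 3 + C*S
x(K, G) = -45/307 - 5*K/307 (x(K, G) = (((3 + 4*K) + K) + 42)/(-307) = ((3 + 5*K) + 42)*(-1/307) = (45 + 5*K)*(-1/307) = -45/307 - 5*K/307)
f = -1039502/355 (f = 3386/(-45/307 - 5*(-70 - 1*(-132))/307) = 3386/(-45/307 - 5*(-70 + 132)/307) = 3386/(-45/307 - 5/307*62) = 3386/(-45/307 - 310/307) = 3386/(-355/307) = 3386*(-307/355) = -1039502/355 ≈ -2928.2)
1/f = 1/(-1039502/355) = -355/1039502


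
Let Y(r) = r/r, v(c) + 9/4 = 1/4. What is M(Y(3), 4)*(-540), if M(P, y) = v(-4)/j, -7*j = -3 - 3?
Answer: 1260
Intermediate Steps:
v(c) = -2 (v(c) = -9/4 + 1/4 = -9/4 + ¼ = -2)
j = 6/7 (j = -(-3 - 3)/7 = -⅐*(-6) = 6/7 ≈ 0.85714)
Y(r) = 1
M(P, y) = -7/3 (M(P, y) = -2/6/7 = -2*7/6 = -7/3)
M(Y(3), 4)*(-540) = -7/3*(-540) = 1260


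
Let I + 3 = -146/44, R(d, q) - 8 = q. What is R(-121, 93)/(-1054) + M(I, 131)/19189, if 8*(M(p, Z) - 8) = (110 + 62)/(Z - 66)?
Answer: -2022662/21203845 ≈ -0.095391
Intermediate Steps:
R(d, q) = 8 + q
I = -139/22 (I = -3 - 146/44 = -3 - 1*73/22 = -3 - 73/22 = -139/22 ≈ -6.3182)
M(p, Z) = 8 + 43/(2*(-66 + Z)) (M(p, Z) = 8 + ((110 + 62)/(Z - 66))/8 = 8 + (172/(-66 + Z))/8 = 8 + 43/(2*(-66 + Z)))
R(-121, 93)/(-1054) + M(I, 131)/19189 = (8 + 93)/(-1054) + ((-1013 + 16*131)/(2*(-66 + 131)))/19189 = 101*(-1/1054) + ((½)*(-1013 + 2096)/65)*(1/19189) = -101/1054 + ((½)*(1/65)*1083)*(1/19189) = -101/1054 + (1083/130)*(1/19189) = -101/1054 + 1083/2494570 = -2022662/21203845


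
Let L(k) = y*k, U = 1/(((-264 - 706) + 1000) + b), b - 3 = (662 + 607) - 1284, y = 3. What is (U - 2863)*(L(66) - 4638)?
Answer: 38134420/3 ≈ 1.2711e+7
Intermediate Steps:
b = -12 (b = 3 + ((662 + 607) - 1284) = 3 + (1269 - 1284) = 3 - 15 = -12)
U = 1/18 (U = 1/(((-264 - 706) + 1000) - 12) = 1/((-970 + 1000) - 12) = 1/(30 - 12) = 1/18 ≈ 0.055556)
L(k) = 3*k
(U - 2863)*(L(66) - 4638) = (1/18 - 2863)*(3*66 - 4638) = -51533*(198 - 4638)/18 = -51533/18*(-4440) = 38134420/3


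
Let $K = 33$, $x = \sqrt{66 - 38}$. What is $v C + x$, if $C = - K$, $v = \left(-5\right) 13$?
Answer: $2145 + 2 \sqrt{7} \approx 2150.3$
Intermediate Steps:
$x = 2 \sqrt{7}$ ($x = \sqrt{28} = 2 \sqrt{7} \approx 5.2915$)
$v = -65$
$C = -33$ ($C = \left(-1\right) 33 = -33$)
$v C + x = \left(-65\right) \left(-33\right) + 2 \sqrt{7} = 2145 + 2 \sqrt{7}$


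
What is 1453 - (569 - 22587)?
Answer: 23471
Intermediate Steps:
1453 - (569 - 22587) = 1453 - 1*(-22018) = 1453 + 22018 = 23471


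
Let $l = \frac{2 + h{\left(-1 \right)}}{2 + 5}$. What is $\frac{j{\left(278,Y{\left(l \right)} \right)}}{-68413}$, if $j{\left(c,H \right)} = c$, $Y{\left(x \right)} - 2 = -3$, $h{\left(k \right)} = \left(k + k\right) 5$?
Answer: $- \frac{278}{68413} \approx -0.0040636$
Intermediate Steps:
$h{\left(k \right)} = 10 k$ ($h{\left(k \right)} = 2 k 5 = 10 k$)
$l = - \frac{8}{7}$ ($l = \frac{2 + 10 \left(-1\right)}{2 + 5} = \frac{2 - 10}{7} = \left(-8\right) \frac{1}{7} = - \frac{8}{7} \approx -1.1429$)
$Y{\left(x \right)} = -1$ ($Y{\left(x \right)} = 2 - 3 = -1$)
$\frac{j{\left(278,Y{\left(l \right)} \right)}}{-68413} = \frac{278}{-68413} = 278 \left(- \frac{1}{68413}\right) = - \frac{278}{68413}$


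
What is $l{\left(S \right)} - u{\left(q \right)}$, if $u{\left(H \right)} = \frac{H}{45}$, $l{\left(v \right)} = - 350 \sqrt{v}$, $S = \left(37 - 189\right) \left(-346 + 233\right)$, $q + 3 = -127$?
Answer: $\frac{26}{9} - 700 \sqrt{4294} \approx -45867.0$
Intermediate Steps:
$q = -130$ ($q = -3 - 127 = -130$)
$S = 17176$ ($S = \left(-152\right) \left(-113\right) = 17176$)
$u{\left(H \right)} = \frac{H}{45}$ ($u{\left(H \right)} = H \frac{1}{45} = \frac{H}{45}$)
$l{\left(S \right)} - u{\left(q \right)} = - 350 \sqrt{17176} - \frac{1}{45} \left(-130\right) = - 350 \cdot 2 \sqrt{4294} - - \frac{26}{9} = - 700 \sqrt{4294} + \frac{26}{9} = \frac{26}{9} - 700 \sqrt{4294}$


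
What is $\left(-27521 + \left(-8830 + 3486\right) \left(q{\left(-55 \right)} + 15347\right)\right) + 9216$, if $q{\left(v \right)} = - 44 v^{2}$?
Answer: $629253727$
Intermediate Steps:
$\left(-27521 + \left(-8830 + 3486\right) \left(q{\left(-55 \right)} + 15347\right)\right) + 9216 = \left(-27521 + \left(-8830 + 3486\right) \left(- 44 \left(-55\right)^{2} + 15347\right)\right) + 9216 = \left(-27521 - 5344 \left(\left(-44\right) 3025 + 15347\right)\right) + 9216 = \left(-27521 - 5344 \left(-133100 + 15347\right)\right) + 9216 = \left(-27521 - -629272032\right) + 9216 = \left(-27521 + 629272032\right) + 9216 = 629244511 + 9216 = 629253727$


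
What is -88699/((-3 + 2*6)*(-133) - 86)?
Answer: 88699/1283 ≈ 69.134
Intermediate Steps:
-88699/((-3 + 2*6)*(-133) - 86) = -88699/((-3 + 12)*(-133) - 86) = -88699/(9*(-133) - 86) = -88699/(-1197 - 86) = -88699/(-1283) = -88699*(-1/1283) = 88699/1283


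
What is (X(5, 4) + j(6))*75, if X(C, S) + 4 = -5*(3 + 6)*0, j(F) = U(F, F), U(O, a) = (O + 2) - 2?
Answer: 150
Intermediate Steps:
U(O, a) = O (U(O, a) = (2 + O) - 2 = O)
j(F) = F
X(C, S) = -4 (X(C, S) = -4 - 5*(3 + 6)*0 = -4 - 5*9*0 = -4 - 45*0 = -4 + 0 = -4)
(X(5, 4) + j(6))*75 = (-4 + 6)*75 = 2*75 = 150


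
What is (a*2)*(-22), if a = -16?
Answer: 704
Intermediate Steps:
(a*2)*(-22) = -16*2*(-22) = -32*(-22) = 704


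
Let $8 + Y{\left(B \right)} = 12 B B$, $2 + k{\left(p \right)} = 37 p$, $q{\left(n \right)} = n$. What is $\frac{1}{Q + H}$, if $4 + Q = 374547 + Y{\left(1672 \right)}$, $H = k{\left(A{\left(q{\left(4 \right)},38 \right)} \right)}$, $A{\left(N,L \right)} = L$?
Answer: $\frac{1}{33922947} \approx 2.9479 \cdot 10^{-8}$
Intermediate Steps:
$k{\left(p \right)} = -2 + 37 p$
$Y{\left(B \right)} = -8 + 12 B^{2}$ ($Y{\left(B \right)} = -8 + 12 B B = -8 + 12 B^{2}$)
$H = 1404$ ($H = -2 + 37 \cdot 38 = -2 + 1406 = 1404$)
$Q = 33921543$ ($Q = -4 + \left(374547 - \left(8 - 12 \cdot 1672^{2}\right)\right) = -4 + \left(374547 + \left(-8 + 12 \cdot 2795584\right)\right) = -4 + \left(374547 + \left(-8 + 33547008\right)\right) = -4 + \left(374547 + 33547000\right) = -4 + 33921547 = 33921543$)
$\frac{1}{Q + H} = \frac{1}{33921543 + 1404} = \frac{1}{33922947}$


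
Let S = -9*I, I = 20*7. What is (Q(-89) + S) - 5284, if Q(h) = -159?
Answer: -6703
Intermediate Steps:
I = 140
S = -1260 (S = -9*140 = -1260)
(Q(-89) + S) - 5284 = (-159 - 1260) - 5284 = -1419 - 5284 = -6703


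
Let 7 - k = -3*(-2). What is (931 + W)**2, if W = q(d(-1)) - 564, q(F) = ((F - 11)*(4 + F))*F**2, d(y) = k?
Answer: 100489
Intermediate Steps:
k = 1 (k = 7 - (-3)*(-2) = 7 - 1*6 = 7 - 6 = 1)
d(y) = 1
q(F) = F**2*(-11 + F)*(4 + F) (q(F) = ((-11 + F)*(4 + F))*F**2 = F**2*(-11 + F)*(4 + F))
W = -614 (W = 1**2*(-44 + 1**2 - 7*1) - 564 = 1*(-44 + 1 - 7) - 564 = 1*(-50) - 564 = -50 - 564 = -614)
(931 + W)**2 = (931 - 614)**2 = 317**2 = 100489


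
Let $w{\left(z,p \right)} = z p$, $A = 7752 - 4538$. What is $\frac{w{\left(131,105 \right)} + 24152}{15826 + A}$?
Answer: $\frac{37907}{19040} \approx 1.9909$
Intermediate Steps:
$A = 3214$ ($A = 7752 - 4538 = 3214$)
$w{\left(z,p \right)} = p z$
$\frac{w{\left(131,105 \right)} + 24152}{15826 + A} = \frac{105 \cdot 131 + 24152}{15826 + 3214} = \frac{13755 + 24152}{19040} = 37907 \cdot \frac{1}{19040} = \frac{37907}{19040}$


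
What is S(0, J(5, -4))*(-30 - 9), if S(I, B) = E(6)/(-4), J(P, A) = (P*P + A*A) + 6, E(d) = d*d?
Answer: 351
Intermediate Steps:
E(d) = d²
J(P, A) = 6 + A² + P² (J(P, A) = (P² + A²) + 6 = (A² + P²) + 6 = 6 + A² + P²)
S(I, B) = -9 (S(I, B) = 6²/(-4) = 36*(-¼) = -9)
S(0, J(5, -4))*(-30 - 9) = -9*(-30 - 9) = -9*(-39) = 351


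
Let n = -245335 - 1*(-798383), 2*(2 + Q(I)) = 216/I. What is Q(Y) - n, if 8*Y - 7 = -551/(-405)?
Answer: -936138690/1693 ≈ -5.5295e+5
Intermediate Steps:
Y = 1693/1620 (Y = 7/8 + (-551/(-405))/8 = 7/8 + (-551*(-1/405))/8 = 7/8 + (⅛)*(551/405) = 7/8 + 551/3240 = 1693/1620 ≈ 1.0451)
Q(I) = -2 + 108/I (Q(I) = -2 + (216/I)/2 = -2 + 108/I)
n = 553048 (n = -245335 + 798383 = 553048)
Q(Y) - n = (-2 + 108/(1693/1620)) - 1*553048 = (-2 + 108*(1620/1693)) - 553048 = (-2 + 174960/1693) - 553048 = 171574/1693 - 553048 = -936138690/1693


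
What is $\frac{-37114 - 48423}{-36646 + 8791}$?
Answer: $\frac{85537}{27855} \approx 3.0708$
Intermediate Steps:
$\frac{-37114 - 48423}{-36646 + 8791} = - \frac{85537}{-27855} = \left(-85537\right) \left(- \frac{1}{27855}\right) = \frac{85537}{27855}$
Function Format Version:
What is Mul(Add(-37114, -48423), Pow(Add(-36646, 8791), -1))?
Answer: Rational(85537, 27855) ≈ 3.0708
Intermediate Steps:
Mul(Add(-37114, -48423), Pow(Add(-36646, 8791), -1)) = Mul(-85537, Pow(-27855, -1)) = Mul(-85537, Rational(-1, 27855)) = Rational(85537, 27855)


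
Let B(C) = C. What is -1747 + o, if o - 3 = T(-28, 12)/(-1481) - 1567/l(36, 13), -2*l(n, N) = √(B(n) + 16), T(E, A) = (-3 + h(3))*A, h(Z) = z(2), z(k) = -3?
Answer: -2582792/1481 + 1567*√13/13 ≈ -1309.3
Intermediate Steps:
h(Z) = -3
T(E, A) = -6*A (T(E, A) = (-3 - 3)*A = -6*A)
l(n, N) = -√(16 + n)/2 (l(n, N) = -√(n + 16)/2 = -√(16 + n)/2)
o = 4515/1481 + 1567*√13/13 (o = 3 + (-6*12/(-1481) - 1567*(-2/√(16 + 36))) = 3 + (-72*(-1/1481) - 1567*(-√13/13)) = 3 + (72/1481 - 1567*(-√13/13)) = 3 + (72/1481 - (-1567)*√13/13) = 3 + (72/1481 + 1567*√13/13) = 4515/1481 + 1567*√13/13 ≈ 437.66)
-1747 + o = -1747 + (4515/1481 + 1567*√13/13) = -2582792/1481 + 1567*√13/13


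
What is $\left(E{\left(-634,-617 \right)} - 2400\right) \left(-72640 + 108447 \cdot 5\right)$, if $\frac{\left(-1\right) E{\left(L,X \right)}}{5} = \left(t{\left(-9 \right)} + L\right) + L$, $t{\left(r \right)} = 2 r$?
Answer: $1892467850$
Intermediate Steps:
$E{\left(L,X \right)} = 90 - 10 L$ ($E{\left(L,X \right)} = - 5 \left(\left(2 \left(-9\right) + L\right) + L\right) = - 5 \left(\left(-18 + L\right) + L\right) = - 5 \left(-18 + 2 L\right) = 90 - 10 L$)
$\left(E{\left(-634,-617 \right)} - 2400\right) \left(-72640 + 108447 \cdot 5\right) = \left(\left(90 - -6340\right) - 2400\right) \left(-72640 + 108447 \cdot 5\right) = \left(\left(90 + 6340\right) - 2400\right) \left(-72640 + 542235\right) = \left(6430 - 2400\right) 469595 = 4030 \cdot 469595 = 1892467850$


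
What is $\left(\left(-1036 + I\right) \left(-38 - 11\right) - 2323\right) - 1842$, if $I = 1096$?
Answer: $-7105$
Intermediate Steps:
$\left(\left(-1036 + I\right) \left(-38 - 11\right) - 2323\right) - 1842 = \left(\left(-1036 + 1096\right) \left(-38 - 11\right) - 2323\right) - 1842 = \left(60 \left(-49\right) - 2323\right) - 1842 = \left(-2940 - 2323\right) - 1842 = -5263 - 1842 = -7105$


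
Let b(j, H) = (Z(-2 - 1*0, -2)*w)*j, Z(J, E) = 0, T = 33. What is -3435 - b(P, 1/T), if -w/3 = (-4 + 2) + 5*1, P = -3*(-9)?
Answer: -3435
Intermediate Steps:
P = 27
w = -9 (w = -3*((-4 + 2) + 5*1) = -3*(-2 + 5) = -3*3 = -9)
b(j, H) = 0 (b(j, H) = (0*(-9))*j = 0*j = 0)
-3435 - b(P, 1/T) = -3435 - 1*0 = -3435 + 0 = -3435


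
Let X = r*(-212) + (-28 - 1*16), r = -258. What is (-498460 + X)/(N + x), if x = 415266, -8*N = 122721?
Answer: -1183488/1066469 ≈ -1.1097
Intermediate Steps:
N = -122721/8 (N = -⅛*122721 = -122721/8 ≈ -15340.)
X = 54652 (X = -258*(-212) + (-28 - 1*16) = 54696 + (-28 - 16) = 54696 - 44 = 54652)
(-498460 + X)/(N + x) = (-498460 + 54652)/(-122721/8 + 415266) = -443808/3199407/8 = -443808*8/3199407 = -1183488/1066469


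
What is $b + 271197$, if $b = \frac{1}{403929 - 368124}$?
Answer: $\frac{9710208586}{35805} \approx 2.712 \cdot 10^{5}$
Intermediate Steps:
$b = \frac{1}{35805} \approx 2.7929 \cdot 10^{-5}$
$b + 271197 = \frac{1}{35805} + 271197 = \frac{9710208586}{35805}$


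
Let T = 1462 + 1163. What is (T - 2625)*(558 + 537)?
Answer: 0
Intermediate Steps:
T = 2625
(T - 2625)*(558 + 537) = (2625 - 2625)*(558 + 537) = 0*1095 = 0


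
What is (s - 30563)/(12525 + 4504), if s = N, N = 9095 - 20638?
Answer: -42106/17029 ≈ -2.4726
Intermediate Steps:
N = -11543
s = -11543
(s - 30563)/(12525 + 4504) = (-11543 - 30563)/(12525 + 4504) = -42106/17029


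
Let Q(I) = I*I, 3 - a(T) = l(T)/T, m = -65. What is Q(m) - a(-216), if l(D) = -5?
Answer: 911957/216 ≈ 4222.0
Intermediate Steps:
a(T) = 3 + 5/T (a(T) = 3 - (-5)/T = 3 + 5/T)
Q(I) = I²
Q(m) - a(-216) = (-65)² - (3 + 5/(-216)) = 4225 - (3 + 5*(-1/216)) = 4225 - (3 - 5/216) = 4225 - 1*643/216 = 4225 - 643/216 = 911957/216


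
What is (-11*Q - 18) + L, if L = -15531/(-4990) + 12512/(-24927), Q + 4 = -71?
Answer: 100703990467/124385730 ≈ 809.61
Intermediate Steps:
Q = -75 (Q = -4 - 71 = -75)
L = 324706357/124385730 (L = -15531*(-1/4990) + 12512*(-1/24927) = 15531/4990 - 12512/24927 = 324706357/124385730 ≈ 2.6105)
(-11*Q - 18) + L = (-11*(-75) - 18) + 324706357/124385730 = (825 - 18) + 324706357/124385730 = 807 + 324706357/124385730 = 100703990467/124385730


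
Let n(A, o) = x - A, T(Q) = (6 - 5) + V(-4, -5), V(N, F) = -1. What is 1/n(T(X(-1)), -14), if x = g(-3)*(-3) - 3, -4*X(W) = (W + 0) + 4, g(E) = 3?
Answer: -1/12 ≈ -0.083333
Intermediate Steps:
X(W) = -1 - W/4 (X(W) = -((W + 0) + 4)/4 = -(W + 4)/4 = -(4 + W)/4 = -1 - W/4)
x = -12 (x = 3*(-3) - 3 = -9 - 3 = -12)
T(Q) = 0 (T(Q) = (6 - 5) - 1 = 1 - 1 = 0)
n(A, o) = -12 - A
1/n(T(X(-1)), -14) = 1/(-12 - 1*0) = 1/(-12 + 0) = 1/(-12) = -1/12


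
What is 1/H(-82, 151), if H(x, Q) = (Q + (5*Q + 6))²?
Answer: 1/831744 ≈ 1.2023e-6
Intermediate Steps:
H(x, Q) = (6 + 6*Q)² (H(x, Q) = (Q + (6 + 5*Q))² = (6 + 6*Q)²)
1/H(-82, 151) = 1/(36*(1 + 151)²) = 1/(36*152²) = 1/(36*23104) = 1/831744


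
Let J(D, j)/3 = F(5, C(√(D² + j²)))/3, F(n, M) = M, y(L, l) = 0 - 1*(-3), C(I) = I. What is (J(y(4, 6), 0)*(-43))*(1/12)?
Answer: -43/4 ≈ -10.750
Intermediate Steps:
y(L, l) = 3 (y(L, l) = 0 + 3 = 3)
J(D, j) = √(D² + j²) (J(D, j) = 3*(√(D² + j²)/3) = √(D² + j²))
(J(y(4, 6), 0)*(-43))*(1/12) = (√(3² + 0²)*(-43))*(1/12) = (√(9 + 0)*(-43))*(1*(1/12)) = (√9*(-43))*(1/12) = (3*(-43))*(1/12) = -129*1/12 = -43/4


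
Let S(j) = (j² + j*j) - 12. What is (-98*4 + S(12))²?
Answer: 13456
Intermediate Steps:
S(j) = -12 + 2*j² (S(j) = (j² + j²) - 12 = 2*j² - 12 = -12 + 2*j²)
(-98*4 + S(12))² = (-98*4 + (-12 + 2*12²))² = (-392 + (-12 + 2*144))² = (-392 + (-12 + 288))² = (-392 + 276)² = (-116)² = 13456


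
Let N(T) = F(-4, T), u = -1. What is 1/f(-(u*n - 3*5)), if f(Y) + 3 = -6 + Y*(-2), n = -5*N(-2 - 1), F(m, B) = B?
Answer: -1/69 ≈ -0.014493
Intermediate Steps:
N(T) = T
n = 15 (n = -5*(-2 - 1) = -5*(-3) = 15)
f(Y) = -9 - 2*Y (f(Y) = -3 + (-6 + Y*(-2)) = -3 + (-6 - 2*Y) = -9 - 2*Y)
1/f(-(u*n - 3*5)) = 1/(-9 - (-2)*(-1*15 - 3*5)) = 1/(-9 - (-2)*(-15 - 15)) = 1/(-9 - (-2)*(-30)) = 1/(-9 - 2*30) = 1/(-9 - 60) = 1/(-69) = -1/69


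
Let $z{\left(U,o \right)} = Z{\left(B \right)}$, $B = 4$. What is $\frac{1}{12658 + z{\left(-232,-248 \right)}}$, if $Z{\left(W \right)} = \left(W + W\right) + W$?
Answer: $\frac{1}{12670} \approx 7.8927 \cdot 10^{-5}$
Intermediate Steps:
$Z{\left(W \right)} = 3 W$ ($Z{\left(W \right)} = 2 W + W = 3 W$)
$z{\left(U,o \right)} = 12$ ($z{\left(U,o \right)} = 3 \cdot 4 = 12$)
$\frac{1}{12658 + z{\left(-232,-248 \right)}} = \frac{1}{12658 + 12} = \frac{1}{12670}$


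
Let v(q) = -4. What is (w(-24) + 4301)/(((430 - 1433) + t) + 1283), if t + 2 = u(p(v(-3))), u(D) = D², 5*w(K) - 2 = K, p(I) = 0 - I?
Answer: 1023/70 ≈ 14.614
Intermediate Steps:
p(I) = -I
w(K) = ⅖ + K/5
t = 14 (t = -2 + (-1*(-4))² = -2 + 4² = -2 + 16 = 14)
(w(-24) + 4301)/(((430 - 1433) + t) + 1283) = ((⅖ + (⅕)*(-24)) + 4301)/(((430 - 1433) + 14) + 1283) = ((⅖ - 24/5) + 4301)/((-1003 + 14) + 1283) = (-22/5 + 4301)/(-989 + 1283) = (21483/5)/294 = (21483/5)*(1/294) = 1023/70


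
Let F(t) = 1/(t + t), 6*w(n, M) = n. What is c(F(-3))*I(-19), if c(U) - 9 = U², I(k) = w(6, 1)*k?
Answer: -6175/36 ≈ -171.53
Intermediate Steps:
w(n, M) = n/6
F(t) = 1/(2*t)
I(k) = k (I(k) = ((⅙)*6)*k = 1*k = k)
c(U) = 9 + U²
c(F(-3))*I(-19) = (9 + ((½)/(-3))²)*(-19) = (9 + ((½)*(-⅓))²)*(-19) = (9 + (-⅙)²)*(-19) = (9 + 1/36)*(-19) = (325/36)*(-19) = -6175/36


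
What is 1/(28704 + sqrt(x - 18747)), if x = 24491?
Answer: 1794/51494617 - sqrt(359)/205978468 ≈ 3.4747e-5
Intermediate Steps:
1/(28704 + sqrt(x - 18747)) = 1/(28704 + sqrt(24491 - 18747)) = 1/(28704 + sqrt(5744)) = 1/(28704 + 4*sqrt(359))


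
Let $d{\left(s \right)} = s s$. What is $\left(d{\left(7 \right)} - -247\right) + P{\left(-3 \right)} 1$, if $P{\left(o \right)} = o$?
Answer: $293$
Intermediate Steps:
$d{\left(s \right)} = s^{2}$
$\left(d{\left(7 \right)} - -247\right) + P{\left(-3 \right)} 1 = \left(7^{2} - -247\right) - 3 = \left(49 + 247\right) - 3 = 296 - 3 = 293$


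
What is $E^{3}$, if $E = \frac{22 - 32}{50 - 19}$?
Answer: $- \frac{1000}{29791} \approx -0.033567$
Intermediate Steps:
$E = - \frac{10}{31} \approx -0.32258$
$E^{3} = \left(- \frac{10}{31}\right)^{3} = - \frac{1000}{29791}$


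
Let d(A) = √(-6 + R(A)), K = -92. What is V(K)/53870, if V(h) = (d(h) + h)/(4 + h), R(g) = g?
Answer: 23/1185140 - 7*I*√2/4740560 ≈ 1.9407e-5 - 2.0883e-6*I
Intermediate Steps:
d(A) = √(-6 + A)
V(h) = (h + √(-6 + h))/(4 + h) (V(h) = (√(-6 + h) + h)/(4 + h) = (h + √(-6 + h))/(4 + h))
V(K)/53870 = ((-92 + √(-6 - 92))/(4 - 92))/53870 = ((-92 + √(-98))/(-88))*(1/53870) = -(-92 + 7*I*√2)/88*(1/53870) = (23/22 - 7*I*√2/88)*(1/53870) = 23/1185140 - 7*I*√2/4740560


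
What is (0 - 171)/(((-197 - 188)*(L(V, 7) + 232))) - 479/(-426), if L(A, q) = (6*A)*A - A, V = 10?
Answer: 12638498/11234685 ≈ 1.1250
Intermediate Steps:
L(A, q) = -A + 6*A² (L(A, q) = 6*A² - A = -A + 6*A²)
(0 - 171)/(((-197 - 188)*(L(V, 7) + 232))) - 479/(-426) = (0 - 171)/(((-197 - 188)*(10*(-1 + 6*10) + 232))) - 479/(-426) = -171*(-1/(385*(10*(-1 + 60) + 232))) - 479*(-1/426) = -171*(-1/(385*(10*59 + 232))) + 479/426 = -171*(-1/(385*(590 + 232))) + 479/426 = -171/((-385*822)) + 479/426 = -171/(-316470) + 479/426 = -171*(-1/316470) + 479/426 = 57/105490 + 479/426 = 12638498/11234685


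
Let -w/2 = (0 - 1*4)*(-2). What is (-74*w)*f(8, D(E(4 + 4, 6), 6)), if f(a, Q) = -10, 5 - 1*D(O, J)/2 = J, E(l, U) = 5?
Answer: -11840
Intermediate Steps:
D(O, J) = 10 - 2*J
w = -16 (w = -2*(0 - 1*4)*(-2) = -2*(0 - 4)*(-2) = -(-8)*(-2) = -2*8 = -16)
(-74*w)*f(8, D(E(4 + 4, 6), 6)) = -74*(-16)*(-10) = 1184*(-10) = -11840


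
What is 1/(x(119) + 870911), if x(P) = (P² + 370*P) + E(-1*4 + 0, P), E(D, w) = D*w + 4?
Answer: 1/928630 ≈ 1.0769e-6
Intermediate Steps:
E(D, w) = 4 + D*w
x(P) = 4 + P² + 366*P (x(P) = (P² + 370*P) + (4 + (-1*4 + 0)*P) = (P² + 370*P) + (4 + (-4 + 0)*P) = (P² + 370*P) + (4 - 4*P) = 4 + P² + 366*P)
1/(x(119) + 870911) = 1/((4 + 119² + 366*119) + 870911) = 1/((4 + 14161 + 43554) + 870911) = 1/(57719 + 870911) = 1/928630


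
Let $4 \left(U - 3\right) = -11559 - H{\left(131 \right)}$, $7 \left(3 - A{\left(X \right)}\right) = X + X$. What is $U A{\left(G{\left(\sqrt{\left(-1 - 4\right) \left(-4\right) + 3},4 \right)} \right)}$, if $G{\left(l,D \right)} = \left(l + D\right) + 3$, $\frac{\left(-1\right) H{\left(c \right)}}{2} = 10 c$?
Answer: $- \frac{8927}{4} + \frac{8927 \sqrt{23}}{14} \approx 826.28$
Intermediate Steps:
$H{\left(c \right)} = - 20 c$ ($H{\left(c \right)} = - 2 \cdot 10 c = - 20 c$)
$G{\left(l,D \right)} = 3 + D + l$ ($G{\left(l,D \right)} = \left(D + l\right) + 3 = 3 + D + l$)
$A{\left(X \right)} = 3 - \frac{2 X}{7}$ ($A{\left(X \right)} = 3 - \frac{X + X}{7} = 3 - \frac{2 X}{7}$)
$U = - \frac{8927}{4}$ ($U = 3 + \frac{-11559 - \left(-20\right) 131}{4} = 3 + \frac{-11559 - -2620}{4} = 3 + \frac{-11559 + 2620}{4} = 3 + \frac{1}{4} \left(-8939\right) = 3 - \frac{8939}{4} = - \frac{8927}{4} \approx -2231.8$)
$U A{\left(G{\left(\sqrt{\left(-1 - 4\right) \left(-4\right) + 3},4 \right)} \right)} = - \frac{8927 \left(3 - \frac{2 \left(3 + 4 + \sqrt{\left(-1 - 4\right) \left(-4\right) + 3}\right)}{7}\right)}{4} = - \frac{8927 \left(3 - \frac{2 \left(3 + 4 + \sqrt{\left(-5\right) \left(-4\right) + 3}\right)}{7}\right)}{4} = - \frac{8927 \left(3 - \frac{2 \left(3 + 4 + \sqrt{20 + 3}\right)}{7}\right)}{4} = - \frac{8927 \left(3 - \frac{2 \left(3 + 4 + \sqrt{23}\right)}{7}\right)}{4} = - \frac{8927 \left(3 - \frac{2 \left(7 + \sqrt{23}\right)}{7}\right)}{4} = - \frac{8927 \left(3 - \left(2 + \frac{2 \sqrt{23}}{7}\right)\right)}{4} = - \frac{8927 \left(1 - \frac{2 \sqrt{23}}{7}\right)}{4} = - \frac{8927}{4} + \frac{8927 \sqrt{23}}{14}$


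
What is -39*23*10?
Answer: -8970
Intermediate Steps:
-39*23*10 = -897*10 = -8970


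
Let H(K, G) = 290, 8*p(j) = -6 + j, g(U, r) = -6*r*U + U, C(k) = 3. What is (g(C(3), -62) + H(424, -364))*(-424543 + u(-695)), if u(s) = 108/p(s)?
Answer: -419326159363/701 ≈ -5.9818e+8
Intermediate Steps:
g(U, r) = U - 6*U*r (g(U, r) = -6*U*r + U = U - 6*U*r)
p(j) = -¾ + j/8 (p(j) = (-6 + j)/8 = -¾ + j/8)
u(s) = 108/(-¾ + s/8)
(g(C(3), -62) + H(424, -364))*(-424543 + u(-695)) = (3*(1 - 6*(-62)) + 290)*(-424543 + 864/(-6 - 695)) = (3*(1 + 372) + 290)*(-424543 + 864/(-701)) = (3*373 + 290)*(-424543 + 864*(-1/701)) = (1119 + 290)*(-424543 - 864/701) = 1409*(-297605507/701) = -419326159363/701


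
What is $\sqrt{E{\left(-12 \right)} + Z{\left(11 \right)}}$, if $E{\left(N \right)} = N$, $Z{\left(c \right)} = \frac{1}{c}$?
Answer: $\frac{i \sqrt{1441}}{11} \approx 3.451 i$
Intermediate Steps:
$\sqrt{E{\left(-12 \right)} + Z{\left(11 \right)}} = \sqrt{-12 + \frac{1}{11}} = \sqrt{- \frac{131}{11}} = \frac{i \sqrt{1441}}{11}$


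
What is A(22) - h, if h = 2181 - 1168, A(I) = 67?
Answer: -946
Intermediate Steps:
h = 1013
A(22) - h = 67 - 1*1013 = 67 - 1013 = -946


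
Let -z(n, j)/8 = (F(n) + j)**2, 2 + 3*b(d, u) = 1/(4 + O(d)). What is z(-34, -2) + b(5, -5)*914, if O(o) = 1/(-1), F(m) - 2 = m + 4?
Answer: -69370/9 ≈ -7707.8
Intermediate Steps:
F(m) = 6 + m (F(m) = 2 + (m + 4) = 2 + (4 + m) = 6 + m)
O(o) = -1
b(d, u) = -5/9 (b(d, u) = -2/3 + 1/(3*(4 - 1)) = -2/3 + (1/3)/3 = -2/3 + (1/3)*(1/3) = -2/3 + 1/9 = -5/9)
z(n, j) = -8*(6 + j + n)**2 (z(n, j) = -8*((6 + n) + j)**2 = -8*(6 + j + n)**2)
z(-34, -2) + b(5, -5)*914 = -8*(6 - 2 - 34)**2 - 5/9*914 = -8*(-30)**2 - 4570/9 = -8*900 - 4570/9 = -7200 - 4570/9 = -69370/9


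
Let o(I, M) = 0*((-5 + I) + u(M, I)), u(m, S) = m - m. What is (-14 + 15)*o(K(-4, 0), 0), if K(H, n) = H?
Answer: 0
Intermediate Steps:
u(m, S) = 0
o(I, M) = 0 (o(I, M) = 0*((-5 + I) + 0) = 0*(-5 + I) = 0)
(-14 + 15)*o(K(-4, 0), 0) = (-14 + 15)*0 = 1*0 = 0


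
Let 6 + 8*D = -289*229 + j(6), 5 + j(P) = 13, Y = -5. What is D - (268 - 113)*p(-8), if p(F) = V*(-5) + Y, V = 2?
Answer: -47579/8 ≈ -5947.4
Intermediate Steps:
j(P) = 8 (j(P) = -5 + 13 = 8)
D = -66179/8 (D = -¾ + (-289*229 + 8)/8 = -¾ + (-66181 + 8)/8 = -¾ + (⅛)*(-66173) = -¾ - 66173/8 = -66179/8 ≈ -8272.4)
p(F) = -15 (p(F) = 2*(-5) - 5 = -10 - 5 = -15)
D - (268 - 113)*p(-8) = -66179/8 - (268 - 113)*(-15) = -66179/8 - 155*(-15) = -66179/8 - 1*(-2325) = -66179/8 + 2325 = -47579/8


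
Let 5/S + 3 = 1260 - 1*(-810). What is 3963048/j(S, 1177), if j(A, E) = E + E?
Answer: 1981524/1177 ≈ 1683.5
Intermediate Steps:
S = 5/2067 (S = 5/(-3 + (1260 - 1*(-810))) = 5/(-3 + (1260 + 810)) = 5/(-3 + 2070) = 5/2067 ≈ 0.0024190)
j(A, E) = 2*E
3963048/j(S, 1177) = 3963048/((2*1177)) = 3963048/2354 = 3963048*(1/2354) = 1981524/1177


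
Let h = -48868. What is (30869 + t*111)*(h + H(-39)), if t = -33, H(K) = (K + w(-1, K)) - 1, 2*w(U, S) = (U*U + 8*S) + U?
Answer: -1334835184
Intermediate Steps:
w(U, S) = U/2 + U²/2 + 4*S (w(U, S) = ((U*U + 8*S) + U)/2 = ((U² + 8*S) + U)/2 = (U + U² + 8*S)/2 = U/2 + U²/2 + 4*S)
H(K) = -1 + 5*K (H(K) = (K + ((½)*(-1) + (½)*(-1)² + 4*K)) - 1 = (K + (-½ + (½)*1 + 4*K)) - 1 = (K + (-½ + ½ + 4*K)) - 1 = (K + 4*K) - 1 = 5*K - 1 = -1 + 5*K)
(30869 + t*111)*(h + H(-39)) = (30869 - 33*111)*(-48868 + (-1 + 5*(-39))) = (30869 - 3663)*(-48868 + (-1 - 195)) = 27206*(-48868 - 196) = 27206*(-49064) = -1334835184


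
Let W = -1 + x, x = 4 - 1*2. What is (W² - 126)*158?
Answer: -19750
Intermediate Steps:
x = 2 (x = 4 - 2 = 2)
W = 1 (W = -1 + 2 = 1)
(W² - 126)*158 = (1² - 126)*158 = (1 - 126)*158 = -125*158 = -19750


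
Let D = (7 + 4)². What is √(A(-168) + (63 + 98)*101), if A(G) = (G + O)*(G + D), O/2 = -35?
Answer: √27447 ≈ 165.67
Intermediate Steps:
D = 121 (D = 11² = 121)
O = -70 (O = 2*(-35) = -70)
A(G) = (-70 + G)*(121 + G) (A(G) = (G - 70)*(G + 121) = (-70 + G)*(121 + G))
√(A(-168) + (63 + 98)*101) = √((-8470 + (-168)² + 51*(-168)) + (63 + 98)*101) = √((-8470 + 28224 - 8568) + 161*101) = √(11186 + 16261) = √27447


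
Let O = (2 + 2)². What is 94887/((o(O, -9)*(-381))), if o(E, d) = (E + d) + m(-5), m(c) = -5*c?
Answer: -31629/4064 ≈ -7.7827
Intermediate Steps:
O = 16 (O = 4² = 16)
o(E, d) = 25 + E + d (o(E, d) = (E + d) - 5*(-5) = (E + d) + 25 = 25 + E + d)
94887/((o(O, -9)*(-381))) = 94887/(((25 + 16 - 9)*(-381))) = 94887/((32*(-381))) = 94887/(-12192) = 94887*(-1/12192) = -31629/4064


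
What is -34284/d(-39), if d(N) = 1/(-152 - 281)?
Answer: 14844972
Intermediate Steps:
d(N) = -1/433 (d(N) = 1/(-433) = -1/433)
-34284/d(-39) = -34284/(-1/433) = -34284*(-433) = 14844972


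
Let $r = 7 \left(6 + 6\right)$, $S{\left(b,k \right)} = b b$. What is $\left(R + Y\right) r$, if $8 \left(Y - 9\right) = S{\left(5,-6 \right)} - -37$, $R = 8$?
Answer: $2079$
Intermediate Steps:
$S{\left(b,k \right)} = b^{2}$
$Y = \frac{67}{4}$ ($Y = 9 + \frac{5^{2} - -37}{8} = 9 + \frac{25 + 37}{8} = 9 + \frac{1}{8} \cdot 62 = 9 + \frac{31}{4} = \frac{67}{4} \approx 16.75$)
$r = 84$ ($r = 7 \cdot 12 = 84$)
$\left(R + Y\right) r = \left(8 + \frac{67}{4}\right) 84 = \frac{99}{4} \cdot 84 = 2079$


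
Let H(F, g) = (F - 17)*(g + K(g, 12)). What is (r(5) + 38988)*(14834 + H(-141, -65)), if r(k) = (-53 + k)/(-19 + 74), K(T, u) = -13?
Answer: 58234682136/55 ≈ 1.0588e+9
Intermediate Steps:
H(F, g) = (-17 + F)*(-13 + g) (H(F, g) = (F - 17)*(g - 13) = (-17 + F)*(-13 + g))
r(k) = -53/55 + k/55 (r(k) = (-53 + k)/55 = (-53 + k)*(1/55) = -53/55 + k/55)
(r(5) + 38988)*(14834 + H(-141, -65)) = ((-53/55 + (1/55)*5) + 38988)*(14834 + (221 - 17*(-65) - 13*(-141) - 141*(-65))) = ((-53/55 + 1/11) + 38988)*(14834 + (221 + 1105 + 1833 + 9165)) = (-48/55 + 38988)*(14834 + 12324) = (2144292/55)*27158 = 58234682136/55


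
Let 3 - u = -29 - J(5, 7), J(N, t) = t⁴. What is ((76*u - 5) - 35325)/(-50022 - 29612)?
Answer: -74789/39817 ≈ -1.8783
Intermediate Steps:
u = 2433 (u = 3 - (-29 - 1*7⁴) = 3 - (-29 - 1*2401) = 3 - (-29 - 2401) = 3 - 1*(-2430) = 3 + 2430 = 2433)
((76*u - 5) - 35325)/(-50022 - 29612) = ((76*2433 - 5) - 35325)/(-50022 - 29612) = ((184908 - 5) - 35325)/(-79634) = (184903 - 35325)*(-1/79634) = 149578*(-1/79634) = -74789/39817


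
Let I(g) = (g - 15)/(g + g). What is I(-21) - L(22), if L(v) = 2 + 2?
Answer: -22/7 ≈ -3.1429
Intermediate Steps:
L(v) = 4
I(g) = (-15 + g)/(2*g) (I(g) = (-15 + g)/((2*g)) = (-15 + g)*(1/(2*g)) = (-15 + g)/(2*g))
I(-21) - L(22) = (1/2)*(-15 - 21)/(-21) - 1*4 = (1/2)*(-1/21)*(-36) - 4 = 6/7 - 4 = -22/7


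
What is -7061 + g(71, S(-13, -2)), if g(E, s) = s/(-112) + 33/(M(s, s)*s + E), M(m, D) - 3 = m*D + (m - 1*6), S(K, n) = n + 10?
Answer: -8798029/1246 ≈ -7061.0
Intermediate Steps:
S(K, n) = 10 + n
M(m, D) = -3 + m + D*m (M(m, D) = 3 + (m*D + (m - 1*6)) = 3 + (D*m + (m - 6)) = 3 + (D*m + (-6 + m)) = 3 + (-6 + m + D*m) = -3 + m + D*m)
g(E, s) = 33/(E + s*(-3 + s + s²)) - s/112 (g(E, s) = s/(-112) + 33/((-3 + s + s*s)*s + E) = s*(-1/112) + 33/((-3 + s + s²)*s + E) = -s/112 + 33/(s*(-3 + s + s²) + E) = -s/112 + 33/(E + s*(-3 + s + s²)) = 33/(E + s*(-3 + s + s²)) - s/112)
-7061 + g(71, S(-13, -2)) = -7061 + (3696 + (10 - 2)²*(3 - (10 - 2) - (10 - 2)²) - 1*71*(10 - 2))/(112*(71 + (10 - 2)*(-3 + (10 - 2) + (10 - 2)²))) = -7061 + (3696 + 8²*(3 - 1*8 - 1*8²) - 1*71*8)/(112*(71 + 8*(-3 + 8 + 8²))) = -7061 + (3696 + 64*(3 - 8 - 1*64) - 568)/(112*(71 + 8*(-3 + 8 + 64))) = -7061 + (3696 + 64*(3 - 8 - 64) - 568)/(112*(71 + 8*69)) = -7061 + (3696 + 64*(-69) - 568)/(112*(71 + 552)) = -7061 + (1/112)*(3696 - 4416 - 568)/623 = -7061 + (1/112)*(1/623)*(-1288) = -7061 - 23/1246 = -8798029/1246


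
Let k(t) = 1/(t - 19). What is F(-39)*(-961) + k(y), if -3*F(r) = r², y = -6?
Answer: 12180674/25 ≈ 4.8723e+5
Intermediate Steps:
F(r) = -r²/3
k(t) = 1/(-19 + t)
F(-39)*(-961) + k(y) = -⅓*(-39)²*(-961) + 1/(-19 - 6) = -⅓*1521*(-961) + 1/(-25) = -507*(-961) - 1/25 = 487227 - 1/25 = 12180674/25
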